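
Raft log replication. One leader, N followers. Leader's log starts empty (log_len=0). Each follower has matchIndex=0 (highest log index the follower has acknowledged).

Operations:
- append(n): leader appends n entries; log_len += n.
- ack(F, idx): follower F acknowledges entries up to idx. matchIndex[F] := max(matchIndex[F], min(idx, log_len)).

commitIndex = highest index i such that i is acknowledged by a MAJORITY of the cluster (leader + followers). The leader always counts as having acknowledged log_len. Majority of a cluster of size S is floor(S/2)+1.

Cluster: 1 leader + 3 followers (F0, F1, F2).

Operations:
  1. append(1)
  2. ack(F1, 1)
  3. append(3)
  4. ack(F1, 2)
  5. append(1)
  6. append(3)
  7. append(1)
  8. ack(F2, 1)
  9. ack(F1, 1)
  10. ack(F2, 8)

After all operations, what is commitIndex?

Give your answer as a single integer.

Answer: 2

Derivation:
Op 1: append 1 -> log_len=1
Op 2: F1 acks idx 1 -> match: F0=0 F1=1 F2=0; commitIndex=0
Op 3: append 3 -> log_len=4
Op 4: F1 acks idx 2 -> match: F0=0 F1=2 F2=0; commitIndex=0
Op 5: append 1 -> log_len=5
Op 6: append 3 -> log_len=8
Op 7: append 1 -> log_len=9
Op 8: F2 acks idx 1 -> match: F0=0 F1=2 F2=1; commitIndex=1
Op 9: F1 acks idx 1 -> match: F0=0 F1=2 F2=1; commitIndex=1
Op 10: F2 acks idx 8 -> match: F0=0 F1=2 F2=8; commitIndex=2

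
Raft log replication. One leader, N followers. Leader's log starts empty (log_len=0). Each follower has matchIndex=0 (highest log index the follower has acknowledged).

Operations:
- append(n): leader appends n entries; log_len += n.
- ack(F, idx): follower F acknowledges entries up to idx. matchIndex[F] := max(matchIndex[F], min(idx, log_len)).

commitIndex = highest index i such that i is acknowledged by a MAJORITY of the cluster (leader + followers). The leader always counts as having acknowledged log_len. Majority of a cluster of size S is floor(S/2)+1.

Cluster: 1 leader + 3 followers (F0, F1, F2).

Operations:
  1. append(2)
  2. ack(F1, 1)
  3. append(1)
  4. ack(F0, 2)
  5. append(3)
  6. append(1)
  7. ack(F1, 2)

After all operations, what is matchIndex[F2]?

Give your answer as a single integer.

Answer: 0

Derivation:
Op 1: append 2 -> log_len=2
Op 2: F1 acks idx 1 -> match: F0=0 F1=1 F2=0; commitIndex=0
Op 3: append 1 -> log_len=3
Op 4: F0 acks idx 2 -> match: F0=2 F1=1 F2=0; commitIndex=1
Op 5: append 3 -> log_len=6
Op 6: append 1 -> log_len=7
Op 7: F1 acks idx 2 -> match: F0=2 F1=2 F2=0; commitIndex=2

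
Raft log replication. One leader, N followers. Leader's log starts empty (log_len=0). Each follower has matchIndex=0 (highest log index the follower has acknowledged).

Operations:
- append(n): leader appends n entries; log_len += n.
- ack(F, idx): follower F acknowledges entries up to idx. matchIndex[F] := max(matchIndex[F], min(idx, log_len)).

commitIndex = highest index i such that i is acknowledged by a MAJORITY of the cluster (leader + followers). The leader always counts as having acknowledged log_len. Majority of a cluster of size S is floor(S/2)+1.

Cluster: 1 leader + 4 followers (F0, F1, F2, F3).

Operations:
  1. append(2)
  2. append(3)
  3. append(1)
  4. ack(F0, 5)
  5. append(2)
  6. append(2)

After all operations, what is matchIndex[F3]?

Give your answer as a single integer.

Op 1: append 2 -> log_len=2
Op 2: append 3 -> log_len=5
Op 3: append 1 -> log_len=6
Op 4: F0 acks idx 5 -> match: F0=5 F1=0 F2=0 F3=0; commitIndex=0
Op 5: append 2 -> log_len=8
Op 6: append 2 -> log_len=10

Answer: 0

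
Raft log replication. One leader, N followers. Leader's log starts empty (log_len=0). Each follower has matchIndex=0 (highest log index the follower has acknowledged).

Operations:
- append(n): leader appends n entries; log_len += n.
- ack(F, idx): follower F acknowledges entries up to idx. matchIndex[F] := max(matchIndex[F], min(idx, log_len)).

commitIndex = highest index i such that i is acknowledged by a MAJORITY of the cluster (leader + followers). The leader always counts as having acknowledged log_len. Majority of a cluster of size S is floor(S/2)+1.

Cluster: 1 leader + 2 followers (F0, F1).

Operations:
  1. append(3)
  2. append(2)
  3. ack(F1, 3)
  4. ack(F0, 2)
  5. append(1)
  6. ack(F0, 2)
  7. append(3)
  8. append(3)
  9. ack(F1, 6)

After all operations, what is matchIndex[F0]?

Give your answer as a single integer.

Answer: 2

Derivation:
Op 1: append 3 -> log_len=3
Op 2: append 2 -> log_len=5
Op 3: F1 acks idx 3 -> match: F0=0 F1=3; commitIndex=3
Op 4: F0 acks idx 2 -> match: F0=2 F1=3; commitIndex=3
Op 5: append 1 -> log_len=6
Op 6: F0 acks idx 2 -> match: F0=2 F1=3; commitIndex=3
Op 7: append 3 -> log_len=9
Op 8: append 3 -> log_len=12
Op 9: F1 acks idx 6 -> match: F0=2 F1=6; commitIndex=6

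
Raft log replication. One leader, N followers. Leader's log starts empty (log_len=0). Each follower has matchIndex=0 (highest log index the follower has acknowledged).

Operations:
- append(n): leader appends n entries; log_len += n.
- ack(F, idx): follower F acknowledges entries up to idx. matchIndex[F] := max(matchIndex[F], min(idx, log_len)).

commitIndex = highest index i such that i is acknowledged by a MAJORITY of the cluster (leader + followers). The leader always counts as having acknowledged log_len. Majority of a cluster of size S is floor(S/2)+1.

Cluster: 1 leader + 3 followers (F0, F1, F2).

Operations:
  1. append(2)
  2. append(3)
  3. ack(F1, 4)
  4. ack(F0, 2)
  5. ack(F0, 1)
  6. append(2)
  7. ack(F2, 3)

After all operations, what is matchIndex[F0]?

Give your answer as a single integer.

Answer: 2

Derivation:
Op 1: append 2 -> log_len=2
Op 2: append 3 -> log_len=5
Op 3: F1 acks idx 4 -> match: F0=0 F1=4 F2=0; commitIndex=0
Op 4: F0 acks idx 2 -> match: F0=2 F1=4 F2=0; commitIndex=2
Op 5: F0 acks idx 1 -> match: F0=2 F1=4 F2=0; commitIndex=2
Op 6: append 2 -> log_len=7
Op 7: F2 acks idx 3 -> match: F0=2 F1=4 F2=3; commitIndex=3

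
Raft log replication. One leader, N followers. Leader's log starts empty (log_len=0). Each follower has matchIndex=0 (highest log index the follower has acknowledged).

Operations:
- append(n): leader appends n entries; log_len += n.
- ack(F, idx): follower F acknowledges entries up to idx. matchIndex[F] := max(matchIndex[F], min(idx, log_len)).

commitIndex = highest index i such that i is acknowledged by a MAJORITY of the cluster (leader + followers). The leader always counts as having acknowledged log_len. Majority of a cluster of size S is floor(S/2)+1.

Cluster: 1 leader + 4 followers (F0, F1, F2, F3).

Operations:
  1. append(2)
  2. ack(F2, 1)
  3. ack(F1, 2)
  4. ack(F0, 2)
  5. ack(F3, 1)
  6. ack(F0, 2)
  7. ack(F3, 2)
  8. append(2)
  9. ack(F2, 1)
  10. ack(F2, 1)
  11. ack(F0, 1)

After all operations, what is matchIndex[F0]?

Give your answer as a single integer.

Op 1: append 2 -> log_len=2
Op 2: F2 acks idx 1 -> match: F0=0 F1=0 F2=1 F3=0; commitIndex=0
Op 3: F1 acks idx 2 -> match: F0=0 F1=2 F2=1 F3=0; commitIndex=1
Op 4: F0 acks idx 2 -> match: F0=2 F1=2 F2=1 F3=0; commitIndex=2
Op 5: F3 acks idx 1 -> match: F0=2 F1=2 F2=1 F3=1; commitIndex=2
Op 6: F0 acks idx 2 -> match: F0=2 F1=2 F2=1 F3=1; commitIndex=2
Op 7: F3 acks idx 2 -> match: F0=2 F1=2 F2=1 F3=2; commitIndex=2
Op 8: append 2 -> log_len=4
Op 9: F2 acks idx 1 -> match: F0=2 F1=2 F2=1 F3=2; commitIndex=2
Op 10: F2 acks idx 1 -> match: F0=2 F1=2 F2=1 F3=2; commitIndex=2
Op 11: F0 acks idx 1 -> match: F0=2 F1=2 F2=1 F3=2; commitIndex=2

Answer: 2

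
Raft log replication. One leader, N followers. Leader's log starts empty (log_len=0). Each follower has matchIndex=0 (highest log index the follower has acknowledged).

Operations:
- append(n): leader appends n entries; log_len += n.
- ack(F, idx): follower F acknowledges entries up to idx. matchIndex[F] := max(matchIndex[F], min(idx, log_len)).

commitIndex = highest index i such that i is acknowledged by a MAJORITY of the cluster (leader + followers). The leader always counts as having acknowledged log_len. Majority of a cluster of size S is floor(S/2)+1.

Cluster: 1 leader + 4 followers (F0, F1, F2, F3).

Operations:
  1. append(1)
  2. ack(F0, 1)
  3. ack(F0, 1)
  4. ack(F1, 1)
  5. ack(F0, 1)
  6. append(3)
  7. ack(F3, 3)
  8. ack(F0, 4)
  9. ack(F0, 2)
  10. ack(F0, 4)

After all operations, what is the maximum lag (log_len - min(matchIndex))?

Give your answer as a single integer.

Op 1: append 1 -> log_len=1
Op 2: F0 acks idx 1 -> match: F0=1 F1=0 F2=0 F3=0; commitIndex=0
Op 3: F0 acks idx 1 -> match: F0=1 F1=0 F2=0 F3=0; commitIndex=0
Op 4: F1 acks idx 1 -> match: F0=1 F1=1 F2=0 F3=0; commitIndex=1
Op 5: F0 acks idx 1 -> match: F0=1 F1=1 F2=0 F3=0; commitIndex=1
Op 6: append 3 -> log_len=4
Op 7: F3 acks idx 3 -> match: F0=1 F1=1 F2=0 F3=3; commitIndex=1
Op 8: F0 acks idx 4 -> match: F0=4 F1=1 F2=0 F3=3; commitIndex=3
Op 9: F0 acks idx 2 -> match: F0=4 F1=1 F2=0 F3=3; commitIndex=3
Op 10: F0 acks idx 4 -> match: F0=4 F1=1 F2=0 F3=3; commitIndex=3

Answer: 4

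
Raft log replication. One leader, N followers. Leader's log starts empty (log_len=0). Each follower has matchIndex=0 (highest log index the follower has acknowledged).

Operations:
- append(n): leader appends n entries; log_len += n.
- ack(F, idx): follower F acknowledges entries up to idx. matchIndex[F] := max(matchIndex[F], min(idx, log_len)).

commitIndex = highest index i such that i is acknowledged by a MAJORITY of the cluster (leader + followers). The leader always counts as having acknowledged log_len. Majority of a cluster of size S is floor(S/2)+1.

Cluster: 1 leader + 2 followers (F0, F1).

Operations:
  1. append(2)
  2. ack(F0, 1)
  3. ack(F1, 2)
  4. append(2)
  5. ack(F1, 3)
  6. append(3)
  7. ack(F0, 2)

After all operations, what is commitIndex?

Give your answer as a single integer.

Answer: 3

Derivation:
Op 1: append 2 -> log_len=2
Op 2: F0 acks idx 1 -> match: F0=1 F1=0; commitIndex=1
Op 3: F1 acks idx 2 -> match: F0=1 F1=2; commitIndex=2
Op 4: append 2 -> log_len=4
Op 5: F1 acks idx 3 -> match: F0=1 F1=3; commitIndex=3
Op 6: append 3 -> log_len=7
Op 7: F0 acks idx 2 -> match: F0=2 F1=3; commitIndex=3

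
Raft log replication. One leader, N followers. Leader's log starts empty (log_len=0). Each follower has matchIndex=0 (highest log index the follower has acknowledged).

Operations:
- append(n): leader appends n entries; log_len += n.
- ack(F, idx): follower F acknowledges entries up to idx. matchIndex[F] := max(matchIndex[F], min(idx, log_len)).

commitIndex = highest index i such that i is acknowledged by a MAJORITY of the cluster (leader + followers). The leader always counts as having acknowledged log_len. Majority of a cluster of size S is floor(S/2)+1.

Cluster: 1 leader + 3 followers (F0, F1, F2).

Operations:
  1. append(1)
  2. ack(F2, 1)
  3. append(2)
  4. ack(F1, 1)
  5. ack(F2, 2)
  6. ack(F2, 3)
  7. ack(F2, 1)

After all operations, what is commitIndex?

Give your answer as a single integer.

Op 1: append 1 -> log_len=1
Op 2: F2 acks idx 1 -> match: F0=0 F1=0 F2=1; commitIndex=0
Op 3: append 2 -> log_len=3
Op 4: F1 acks idx 1 -> match: F0=0 F1=1 F2=1; commitIndex=1
Op 5: F2 acks idx 2 -> match: F0=0 F1=1 F2=2; commitIndex=1
Op 6: F2 acks idx 3 -> match: F0=0 F1=1 F2=3; commitIndex=1
Op 7: F2 acks idx 1 -> match: F0=0 F1=1 F2=3; commitIndex=1

Answer: 1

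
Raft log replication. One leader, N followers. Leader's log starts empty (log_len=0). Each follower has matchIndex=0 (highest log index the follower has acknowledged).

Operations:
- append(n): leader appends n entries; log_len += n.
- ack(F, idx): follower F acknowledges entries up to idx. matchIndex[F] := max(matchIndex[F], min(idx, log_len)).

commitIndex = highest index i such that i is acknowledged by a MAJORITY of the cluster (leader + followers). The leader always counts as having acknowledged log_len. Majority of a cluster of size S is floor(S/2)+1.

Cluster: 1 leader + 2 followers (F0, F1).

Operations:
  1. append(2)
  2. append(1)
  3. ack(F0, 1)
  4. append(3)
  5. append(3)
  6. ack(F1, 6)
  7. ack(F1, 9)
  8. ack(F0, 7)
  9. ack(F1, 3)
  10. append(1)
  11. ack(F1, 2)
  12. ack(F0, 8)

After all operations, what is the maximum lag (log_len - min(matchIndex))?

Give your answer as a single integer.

Answer: 2

Derivation:
Op 1: append 2 -> log_len=2
Op 2: append 1 -> log_len=3
Op 3: F0 acks idx 1 -> match: F0=1 F1=0; commitIndex=1
Op 4: append 3 -> log_len=6
Op 5: append 3 -> log_len=9
Op 6: F1 acks idx 6 -> match: F0=1 F1=6; commitIndex=6
Op 7: F1 acks idx 9 -> match: F0=1 F1=9; commitIndex=9
Op 8: F0 acks idx 7 -> match: F0=7 F1=9; commitIndex=9
Op 9: F1 acks idx 3 -> match: F0=7 F1=9; commitIndex=9
Op 10: append 1 -> log_len=10
Op 11: F1 acks idx 2 -> match: F0=7 F1=9; commitIndex=9
Op 12: F0 acks idx 8 -> match: F0=8 F1=9; commitIndex=9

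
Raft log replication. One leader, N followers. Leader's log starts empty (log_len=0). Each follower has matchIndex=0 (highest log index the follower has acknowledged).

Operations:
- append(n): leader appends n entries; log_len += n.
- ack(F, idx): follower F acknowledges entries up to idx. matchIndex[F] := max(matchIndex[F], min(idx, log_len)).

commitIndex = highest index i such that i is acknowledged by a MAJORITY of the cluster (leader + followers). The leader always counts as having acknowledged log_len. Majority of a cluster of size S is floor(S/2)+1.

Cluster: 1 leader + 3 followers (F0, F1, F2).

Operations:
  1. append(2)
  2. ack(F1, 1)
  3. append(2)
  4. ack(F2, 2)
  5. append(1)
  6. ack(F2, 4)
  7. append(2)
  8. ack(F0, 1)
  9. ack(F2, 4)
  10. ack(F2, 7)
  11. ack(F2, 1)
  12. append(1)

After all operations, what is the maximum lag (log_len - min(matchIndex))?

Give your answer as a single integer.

Answer: 7

Derivation:
Op 1: append 2 -> log_len=2
Op 2: F1 acks idx 1 -> match: F0=0 F1=1 F2=0; commitIndex=0
Op 3: append 2 -> log_len=4
Op 4: F2 acks idx 2 -> match: F0=0 F1=1 F2=2; commitIndex=1
Op 5: append 1 -> log_len=5
Op 6: F2 acks idx 4 -> match: F0=0 F1=1 F2=4; commitIndex=1
Op 7: append 2 -> log_len=7
Op 8: F0 acks idx 1 -> match: F0=1 F1=1 F2=4; commitIndex=1
Op 9: F2 acks idx 4 -> match: F0=1 F1=1 F2=4; commitIndex=1
Op 10: F2 acks idx 7 -> match: F0=1 F1=1 F2=7; commitIndex=1
Op 11: F2 acks idx 1 -> match: F0=1 F1=1 F2=7; commitIndex=1
Op 12: append 1 -> log_len=8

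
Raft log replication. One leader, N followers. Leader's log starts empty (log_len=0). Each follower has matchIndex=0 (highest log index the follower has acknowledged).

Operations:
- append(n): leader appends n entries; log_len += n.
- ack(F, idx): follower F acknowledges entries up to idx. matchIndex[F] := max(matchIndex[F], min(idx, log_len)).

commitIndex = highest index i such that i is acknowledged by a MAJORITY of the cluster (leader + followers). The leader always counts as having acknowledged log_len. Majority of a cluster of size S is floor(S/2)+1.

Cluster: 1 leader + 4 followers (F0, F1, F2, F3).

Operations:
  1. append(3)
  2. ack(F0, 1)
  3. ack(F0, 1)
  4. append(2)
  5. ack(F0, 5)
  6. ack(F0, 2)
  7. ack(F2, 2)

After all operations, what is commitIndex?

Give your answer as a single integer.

Answer: 2

Derivation:
Op 1: append 3 -> log_len=3
Op 2: F0 acks idx 1 -> match: F0=1 F1=0 F2=0 F3=0; commitIndex=0
Op 3: F0 acks idx 1 -> match: F0=1 F1=0 F2=0 F3=0; commitIndex=0
Op 4: append 2 -> log_len=5
Op 5: F0 acks idx 5 -> match: F0=5 F1=0 F2=0 F3=0; commitIndex=0
Op 6: F0 acks idx 2 -> match: F0=5 F1=0 F2=0 F3=0; commitIndex=0
Op 7: F2 acks idx 2 -> match: F0=5 F1=0 F2=2 F3=0; commitIndex=2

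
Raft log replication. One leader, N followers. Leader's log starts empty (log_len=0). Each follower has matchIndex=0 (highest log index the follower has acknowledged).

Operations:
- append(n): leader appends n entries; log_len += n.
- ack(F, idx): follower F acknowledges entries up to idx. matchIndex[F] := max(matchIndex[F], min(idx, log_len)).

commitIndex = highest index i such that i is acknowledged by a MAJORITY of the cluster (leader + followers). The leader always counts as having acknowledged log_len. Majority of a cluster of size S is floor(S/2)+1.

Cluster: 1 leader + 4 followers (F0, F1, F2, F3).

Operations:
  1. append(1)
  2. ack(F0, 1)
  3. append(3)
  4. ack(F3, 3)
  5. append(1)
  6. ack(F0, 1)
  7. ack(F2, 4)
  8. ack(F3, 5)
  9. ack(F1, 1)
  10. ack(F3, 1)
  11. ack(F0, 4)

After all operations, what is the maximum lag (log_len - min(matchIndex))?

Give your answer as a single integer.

Answer: 4

Derivation:
Op 1: append 1 -> log_len=1
Op 2: F0 acks idx 1 -> match: F0=1 F1=0 F2=0 F3=0; commitIndex=0
Op 3: append 3 -> log_len=4
Op 4: F3 acks idx 3 -> match: F0=1 F1=0 F2=0 F3=3; commitIndex=1
Op 5: append 1 -> log_len=5
Op 6: F0 acks idx 1 -> match: F0=1 F1=0 F2=0 F3=3; commitIndex=1
Op 7: F2 acks idx 4 -> match: F0=1 F1=0 F2=4 F3=3; commitIndex=3
Op 8: F3 acks idx 5 -> match: F0=1 F1=0 F2=4 F3=5; commitIndex=4
Op 9: F1 acks idx 1 -> match: F0=1 F1=1 F2=4 F3=5; commitIndex=4
Op 10: F3 acks idx 1 -> match: F0=1 F1=1 F2=4 F3=5; commitIndex=4
Op 11: F0 acks idx 4 -> match: F0=4 F1=1 F2=4 F3=5; commitIndex=4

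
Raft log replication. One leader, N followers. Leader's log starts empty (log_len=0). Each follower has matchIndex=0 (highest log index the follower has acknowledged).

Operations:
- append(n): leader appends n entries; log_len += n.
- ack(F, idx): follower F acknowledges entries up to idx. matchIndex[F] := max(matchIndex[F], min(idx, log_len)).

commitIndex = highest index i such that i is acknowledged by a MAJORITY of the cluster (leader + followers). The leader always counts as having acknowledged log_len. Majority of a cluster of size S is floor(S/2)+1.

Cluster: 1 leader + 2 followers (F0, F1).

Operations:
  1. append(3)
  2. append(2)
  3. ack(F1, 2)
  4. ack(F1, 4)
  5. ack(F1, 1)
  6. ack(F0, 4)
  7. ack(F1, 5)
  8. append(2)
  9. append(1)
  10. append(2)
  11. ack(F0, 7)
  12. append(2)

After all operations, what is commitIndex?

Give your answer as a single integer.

Op 1: append 3 -> log_len=3
Op 2: append 2 -> log_len=5
Op 3: F1 acks idx 2 -> match: F0=0 F1=2; commitIndex=2
Op 4: F1 acks idx 4 -> match: F0=0 F1=4; commitIndex=4
Op 5: F1 acks idx 1 -> match: F0=0 F1=4; commitIndex=4
Op 6: F0 acks idx 4 -> match: F0=4 F1=4; commitIndex=4
Op 7: F1 acks idx 5 -> match: F0=4 F1=5; commitIndex=5
Op 8: append 2 -> log_len=7
Op 9: append 1 -> log_len=8
Op 10: append 2 -> log_len=10
Op 11: F0 acks idx 7 -> match: F0=7 F1=5; commitIndex=7
Op 12: append 2 -> log_len=12

Answer: 7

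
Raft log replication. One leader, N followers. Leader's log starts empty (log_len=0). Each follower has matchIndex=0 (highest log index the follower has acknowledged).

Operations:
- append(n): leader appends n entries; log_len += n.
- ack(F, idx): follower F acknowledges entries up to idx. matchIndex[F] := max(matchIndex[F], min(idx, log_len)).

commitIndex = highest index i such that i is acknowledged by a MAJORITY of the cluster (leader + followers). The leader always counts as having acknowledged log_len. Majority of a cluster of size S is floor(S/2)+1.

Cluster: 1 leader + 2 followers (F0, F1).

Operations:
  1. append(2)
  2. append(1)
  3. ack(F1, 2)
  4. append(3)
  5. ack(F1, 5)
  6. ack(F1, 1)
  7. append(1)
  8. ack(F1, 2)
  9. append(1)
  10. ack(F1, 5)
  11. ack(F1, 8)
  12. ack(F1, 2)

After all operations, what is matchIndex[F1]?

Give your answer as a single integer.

Op 1: append 2 -> log_len=2
Op 2: append 1 -> log_len=3
Op 3: F1 acks idx 2 -> match: F0=0 F1=2; commitIndex=2
Op 4: append 3 -> log_len=6
Op 5: F1 acks idx 5 -> match: F0=0 F1=5; commitIndex=5
Op 6: F1 acks idx 1 -> match: F0=0 F1=5; commitIndex=5
Op 7: append 1 -> log_len=7
Op 8: F1 acks idx 2 -> match: F0=0 F1=5; commitIndex=5
Op 9: append 1 -> log_len=8
Op 10: F1 acks idx 5 -> match: F0=0 F1=5; commitIndex=5
Op 11: F1 acks idx 8 -> match: F0=0 F1=8; commitIndex=8
Op 12: F1 acks idx 2 -> match: F0=0 F1=8; commitIndex=8

Answer: 8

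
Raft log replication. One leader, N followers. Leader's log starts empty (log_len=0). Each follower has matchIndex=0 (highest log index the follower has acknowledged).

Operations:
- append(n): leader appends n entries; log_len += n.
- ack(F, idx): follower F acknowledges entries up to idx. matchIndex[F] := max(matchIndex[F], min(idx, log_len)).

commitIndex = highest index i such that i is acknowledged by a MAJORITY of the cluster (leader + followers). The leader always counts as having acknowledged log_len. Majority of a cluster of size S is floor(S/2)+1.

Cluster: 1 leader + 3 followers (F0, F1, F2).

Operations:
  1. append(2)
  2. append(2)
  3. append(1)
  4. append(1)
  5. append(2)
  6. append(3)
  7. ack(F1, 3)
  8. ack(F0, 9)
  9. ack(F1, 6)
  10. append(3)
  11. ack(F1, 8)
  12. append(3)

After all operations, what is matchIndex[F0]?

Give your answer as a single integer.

Op 1: append 2 -> log_len=2
Op 2: append 2 -> log_len=4
Op 3: append 1 -> log_len=5
Op 4: append 1 -> log_len=6
Op 5: append 2 -> log_len=8
Op 6: append 3 -> log_len=11
Op 7: F1 acks idx 3 -> match: F0=0 F1=3 F2=0; commitIndex=0
Op 8: F0 acks idx 9 -> match: F0=9 F1=3 F2=0; commitIndex=3
Op 9: F1 acks idx 6 -> match: F0=9 F1=6 F2=0; commitIndex=6
Op 10: append 3 -> log_len=14
Op 11: F1 acks idx 8 -> match: F0=9 F1=8 F2=0; commitIndex=8
Op 12: append 3 -> log_len=17

Answer: 9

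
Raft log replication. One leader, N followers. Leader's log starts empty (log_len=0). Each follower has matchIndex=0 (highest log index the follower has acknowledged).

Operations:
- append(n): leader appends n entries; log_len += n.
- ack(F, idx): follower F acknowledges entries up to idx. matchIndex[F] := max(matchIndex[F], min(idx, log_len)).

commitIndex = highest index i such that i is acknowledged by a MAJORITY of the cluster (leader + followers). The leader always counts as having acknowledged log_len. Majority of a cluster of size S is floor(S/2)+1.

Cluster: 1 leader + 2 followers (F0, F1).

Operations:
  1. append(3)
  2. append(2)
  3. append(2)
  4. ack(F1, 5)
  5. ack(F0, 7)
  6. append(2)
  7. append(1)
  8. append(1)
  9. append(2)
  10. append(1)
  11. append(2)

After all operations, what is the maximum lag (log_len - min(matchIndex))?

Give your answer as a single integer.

Op 1: append 3 -> log_len=3
Op 2: append 2 -> log_len=5
Op 3: append 2 -> log_len=7
Op 4: F1 acks idx 5 -> match: F0=0 F1=5; commitIndex=5
Op 5: F0 acks idx 7 -> match: F0=7 F1=5; commitIndex=7
Op 6: append 2 -> log_len=9
Op 7: append 1 -> log_len=10
Op 8: append 1 -> log_len=11
Op 9: append 2 -> log_len=13
Op 10: append 1 -> log_len=14
Op 11: append 2 -> log_len=16

Answer: 11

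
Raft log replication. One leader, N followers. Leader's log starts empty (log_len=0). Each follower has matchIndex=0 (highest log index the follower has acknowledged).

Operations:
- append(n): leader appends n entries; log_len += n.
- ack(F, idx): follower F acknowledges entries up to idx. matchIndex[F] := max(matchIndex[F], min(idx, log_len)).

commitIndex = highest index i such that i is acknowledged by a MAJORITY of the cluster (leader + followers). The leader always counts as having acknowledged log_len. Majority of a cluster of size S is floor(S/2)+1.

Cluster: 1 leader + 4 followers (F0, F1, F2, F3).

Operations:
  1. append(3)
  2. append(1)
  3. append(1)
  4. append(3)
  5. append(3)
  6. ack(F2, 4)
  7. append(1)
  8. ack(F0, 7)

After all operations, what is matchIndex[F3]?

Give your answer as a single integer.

Op 1: append 3 -> log_len=3
Op 2: append 1 -> log_len=4
Op 3: append 1 -> log_len=5
Op 4: append 3 -> log_len=8
Op 5: append 3 -> log_len=11
Op 6: F2 acks idx 4 -> match: F0=0 F1=0 F2=4 F3=0; commitIndex=0
Op 7: append 1 -> log_len=12
Op 8: F0 acks idx 7 -> match: F0=7 F1=0 F2=4 F3=0; commitIndex=4

Answer: 0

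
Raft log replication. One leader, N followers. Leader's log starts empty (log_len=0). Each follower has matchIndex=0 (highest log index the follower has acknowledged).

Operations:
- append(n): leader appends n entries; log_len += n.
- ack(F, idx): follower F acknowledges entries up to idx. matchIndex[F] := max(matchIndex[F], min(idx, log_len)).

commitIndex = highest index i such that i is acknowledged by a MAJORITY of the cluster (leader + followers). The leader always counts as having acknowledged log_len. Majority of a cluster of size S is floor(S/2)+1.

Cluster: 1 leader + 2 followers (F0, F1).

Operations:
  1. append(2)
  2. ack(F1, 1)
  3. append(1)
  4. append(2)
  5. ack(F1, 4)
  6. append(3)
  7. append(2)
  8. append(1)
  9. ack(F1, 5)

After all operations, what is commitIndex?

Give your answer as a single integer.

Answer: 5

Derivation:
Op 1: append 2 -> log_len=2
Op 2: F1 acks idx 1 -> match: F0=0 F1=1; commitIndex=1
Op 3: append 1 -> log_len=3
Op 4: append 2 -> log_len=5
Op 5: F1 acks idx 4 -> match: F0=0 F1=4; commitIndex=4
Op 6: append 3 -> log_len=8
Op 7: append 2 -> log_len=10
Op 8: append 1 -> log_len=11
Op 9: F1 acks idx 5 -> match: F0=0 F1=5; commitIndex=5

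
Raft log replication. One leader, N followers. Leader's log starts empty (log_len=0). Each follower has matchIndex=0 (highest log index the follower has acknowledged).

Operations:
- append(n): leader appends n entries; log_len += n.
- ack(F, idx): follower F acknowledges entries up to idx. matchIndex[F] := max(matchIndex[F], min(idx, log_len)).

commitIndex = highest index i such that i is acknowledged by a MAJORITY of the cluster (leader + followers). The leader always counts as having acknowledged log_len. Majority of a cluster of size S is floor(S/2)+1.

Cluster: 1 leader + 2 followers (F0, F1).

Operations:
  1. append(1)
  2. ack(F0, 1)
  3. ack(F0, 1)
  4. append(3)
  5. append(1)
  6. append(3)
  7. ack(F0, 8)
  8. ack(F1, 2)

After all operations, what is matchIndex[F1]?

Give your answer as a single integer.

Op 1: append 1 -> log_len=1
Op 2: F0 acks idx 1 -> match: F0=1 F1=0; commitIndex=1
Op 3: F0 acks idx 1 -> match: F0=1 F1=0; commitIndex=1
Op 4: append 3 -> log_len=4
Op 5: append 1 -> log_len=5
Op 6: append 3 -> log_len=8
Op 7: F0 acks idx 8 -> match: F0=8 F1=0; commitIndex=8
Op 8: F1 acks idx 2 -> match: F0=8 F1=2; commitIndex=8

Answer: 2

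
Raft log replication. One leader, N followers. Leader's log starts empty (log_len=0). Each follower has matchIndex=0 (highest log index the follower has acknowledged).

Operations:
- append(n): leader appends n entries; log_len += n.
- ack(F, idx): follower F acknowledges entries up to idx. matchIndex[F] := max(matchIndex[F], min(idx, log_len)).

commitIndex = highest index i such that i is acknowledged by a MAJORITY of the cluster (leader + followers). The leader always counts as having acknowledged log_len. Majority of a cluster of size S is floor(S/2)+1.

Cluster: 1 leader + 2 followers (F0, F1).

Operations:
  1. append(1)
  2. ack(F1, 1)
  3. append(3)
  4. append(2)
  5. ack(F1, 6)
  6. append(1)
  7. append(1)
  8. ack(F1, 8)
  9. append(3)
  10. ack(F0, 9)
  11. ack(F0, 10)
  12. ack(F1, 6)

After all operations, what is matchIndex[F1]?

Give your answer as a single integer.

Answer: 8

Derivation:
Op 1: append 1 -> log_len=1
Op 2: F1 acks idx 1 -> match: F0=0 F1=1; commitIndex=1
Op 3: append 3 -> log_len=4
Op 4: append 2 -> log_len=6
Op 5: F1 acks idx 6 -> match: F0=0 F1=6; commitIndex=6
Op 6: append 1 -> log_len=7
Op 7: append 1 -> log_len=8
Op 8: F1 acks idx 8 -> match: F0=0 F1=8; commitIndex=8
Op 9: append 3 -> log_len=11
Op 10: F0 acks idx 9 -> match: F0=9 F1=8; commitIndex=9
Op 11: F0 acks idx 10 -> match: F0=10 F1=8; commitIndex=10
Op 12: F1 acks idx 6 -> match: F0=10 F1=8; commitIndex=10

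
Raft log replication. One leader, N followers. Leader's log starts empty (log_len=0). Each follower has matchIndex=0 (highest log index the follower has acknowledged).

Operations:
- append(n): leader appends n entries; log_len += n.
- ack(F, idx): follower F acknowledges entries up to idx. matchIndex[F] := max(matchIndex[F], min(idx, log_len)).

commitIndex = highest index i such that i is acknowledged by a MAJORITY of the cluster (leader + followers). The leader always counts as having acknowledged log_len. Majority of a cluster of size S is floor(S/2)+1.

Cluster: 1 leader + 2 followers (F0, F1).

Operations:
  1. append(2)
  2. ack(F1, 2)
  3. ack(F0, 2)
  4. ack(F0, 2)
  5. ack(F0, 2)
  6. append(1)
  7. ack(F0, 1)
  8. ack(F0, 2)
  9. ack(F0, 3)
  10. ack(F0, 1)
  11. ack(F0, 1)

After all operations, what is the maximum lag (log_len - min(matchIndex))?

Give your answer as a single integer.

Answer: 1

Derivation:
Op 1: append 2 -> log_len=2
Op 2: F1 acks idx 2 -> match: F0=0 F1=2; commitIndex=2
Op 3: F0 acks idx 2 -> match: F0=2 F1=2; commitIndex=2
Op 4: F0 acks idx 2 -> match: F0=2 F1=2; commitIndex=2
Op 5: F0 acks idx 2 -> match: F0=2 F1=2; commitIndex=2
Op 6: append 1 -> log_len=3
Op 7: F0 acks idx 1 -> match: F0=2 F1=2; commitIndex=2
Op 8: F0 acks idx 2 -> match: F0=2 F1=2; commitIndex=2
Op 9: F0 acks idx 3 -> match: F0=3 F1=2; commitIndex=3
Op 10: F0 acks idx 1 -> match: F0=3 F1=2; commitIndex=3
Op 11: F0 acks idx 1 -> match: F0=3 F1=2; commitIndex=3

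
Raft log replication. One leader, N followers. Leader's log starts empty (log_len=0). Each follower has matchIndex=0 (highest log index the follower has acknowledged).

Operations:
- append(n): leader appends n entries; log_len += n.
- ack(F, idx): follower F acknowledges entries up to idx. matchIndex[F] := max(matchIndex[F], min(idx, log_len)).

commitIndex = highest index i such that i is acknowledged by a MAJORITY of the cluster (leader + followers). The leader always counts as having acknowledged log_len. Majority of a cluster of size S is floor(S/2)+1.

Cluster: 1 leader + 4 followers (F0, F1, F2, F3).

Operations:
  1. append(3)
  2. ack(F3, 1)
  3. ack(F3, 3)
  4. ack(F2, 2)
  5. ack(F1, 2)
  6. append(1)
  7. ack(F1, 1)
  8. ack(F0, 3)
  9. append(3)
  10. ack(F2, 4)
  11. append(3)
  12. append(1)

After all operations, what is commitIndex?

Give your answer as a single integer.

Answer: 3

Derivation:
Op 1: append 3 -> log_len=3
Op 2: F3 acks idx 1 -> match: F0=0 F1=0 F2=0 F3=1; commitIndex=0
Op 3: F3 acks idx 3 -> match: F0=0 F1=0 F2=0 F3=3; commitIndex=0
Op 4: F2 acks idx 2 -> match: F0=0 F1=0 F2=2 F3=3; commitIndex=2
Op 5: F1 acks idx 2 -> match: F0=0 F1=2 F2=2 F3=3; commitIndex=2
Op 6: append 1 -> log_len=4
Op 7: F1 acks idx 1 -> match: F0=0 F1=2 F2=2 F3=3; commitIndex=2
Op 8: F0 acks idx 3 -> match: F0=3 F1=2 F2=2 F3=3; commitIndex=3
Op 9: append 3 -> log_len=7
Op 10: F2 acks idx 4 -> match: F0=3 F1=2 F2=4 F3=3; commitIndex=3
Op 11: append 3 -> log_len=10
Op 12: append 1 -> log_len=11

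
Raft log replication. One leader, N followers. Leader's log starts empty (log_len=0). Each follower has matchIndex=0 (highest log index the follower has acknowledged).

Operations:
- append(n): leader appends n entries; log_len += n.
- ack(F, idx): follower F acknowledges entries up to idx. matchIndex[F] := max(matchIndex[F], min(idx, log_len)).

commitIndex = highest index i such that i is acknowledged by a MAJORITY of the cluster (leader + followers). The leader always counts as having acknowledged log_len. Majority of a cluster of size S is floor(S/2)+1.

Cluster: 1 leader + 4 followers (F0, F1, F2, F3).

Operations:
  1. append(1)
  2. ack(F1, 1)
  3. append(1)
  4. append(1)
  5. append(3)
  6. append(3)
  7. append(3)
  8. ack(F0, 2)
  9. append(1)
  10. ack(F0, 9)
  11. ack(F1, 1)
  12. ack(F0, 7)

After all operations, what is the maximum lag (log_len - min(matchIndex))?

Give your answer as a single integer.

Op 1: append 1 -> log_len=1
Op 2: F1 acks idx 1 -> match: F0=0 F1=1 F2=0 F3=0; commitIndex=0
Op 3: append 1 -> log_len=2
Op 4: append 1 -> log_len=3
Op 5: append 3 -> log_len=6
Op 6: append 3 -> log_len=9
Op 7: append 3 -> log_len=12
Op 8: F0 acks idx 2 -> match: F0=2 F1=1 F2=0 F3=0; commitIndex=1
Op 9: append 1 -> log_len=13
Op 10: F0 acks idx 9 -> match: F0=9 F1=1 F2=0 F3=0; commitIndex=1
Op 11: F1 acks idx 1 -> match: F0=9 F1=1 F2=0 F3=0; commitIndex=1
Op 12: F0 acks idx 7 -> match: F0=9 F1=1 F2=0 F3=0; commitIndex=1

Answer: 13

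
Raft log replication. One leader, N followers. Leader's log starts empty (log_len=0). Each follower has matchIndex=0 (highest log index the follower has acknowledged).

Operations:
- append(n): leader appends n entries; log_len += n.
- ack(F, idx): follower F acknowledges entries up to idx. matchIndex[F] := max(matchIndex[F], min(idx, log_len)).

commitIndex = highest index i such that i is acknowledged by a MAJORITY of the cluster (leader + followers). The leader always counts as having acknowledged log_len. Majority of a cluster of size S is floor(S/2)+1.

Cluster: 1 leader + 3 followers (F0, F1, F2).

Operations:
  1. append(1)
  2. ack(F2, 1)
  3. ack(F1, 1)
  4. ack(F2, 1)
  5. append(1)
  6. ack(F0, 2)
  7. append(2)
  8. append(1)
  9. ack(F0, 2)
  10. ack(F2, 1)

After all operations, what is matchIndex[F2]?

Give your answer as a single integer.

Answer: 1

Derivation:
Op 1: append 1 -> log_len=1
Op 2: F2 acks idx 1 -> match: F0=0 F1=0 F2=1; commitIndex=0
Op 3: F1 acks idx 1 -> match: F0=0 F1=1 F2=1; commitIndex=1
Op 4: F2 acks idx 1 -> match: F0=0 F1=1 F2=1; commitIndex=1
Op 5: append 1 -> log_len=2
Op 6: F0 acks idx 2 -> match: F0=2 F1=1 F2=1; commitIndex=1
Op 7: append 2 -> log_len=4
Op 8: append 1 -> log_len=5
Op 9: F0 acks idx 2 -> match: F0=2 F1=1 F2=1; commitIndex=1
Op 10: F2 acks idx 1 -> match: F0=2 F1=1 F2=1; commitIndex=1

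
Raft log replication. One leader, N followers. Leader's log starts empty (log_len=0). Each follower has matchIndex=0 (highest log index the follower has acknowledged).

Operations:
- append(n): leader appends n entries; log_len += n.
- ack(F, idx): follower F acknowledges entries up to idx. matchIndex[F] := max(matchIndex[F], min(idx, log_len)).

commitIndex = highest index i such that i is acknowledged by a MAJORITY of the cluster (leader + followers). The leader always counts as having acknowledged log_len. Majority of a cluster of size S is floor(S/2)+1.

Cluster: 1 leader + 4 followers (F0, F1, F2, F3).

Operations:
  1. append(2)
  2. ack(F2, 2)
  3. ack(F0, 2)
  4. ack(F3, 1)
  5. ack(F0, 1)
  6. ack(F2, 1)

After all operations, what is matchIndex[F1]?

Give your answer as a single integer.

Op 1: append 2 -> log_len=2
Op 2: F2 acks idx 2 -> match: F0=0 F1=0 F2=2 F3=0; commitIndex=0
Op 3: F0 acks idx 2 -> match: F0=2 F1=0 F2=2 F3=0; commitIndex=2
Op 4: F3 acks idx 1 -> match: F0=2 F1=0 F2=2 F3=1; commitIndex=2
Op 5: F0 acks idx 1 -> match: F0=2 F1=0 F2=2 F3=1; commitIndex=2
Op 6: F2 acks idx 1 -> match: F0=2 F1=0 F2=2 F3=1; commitIndex=2

Answer: 0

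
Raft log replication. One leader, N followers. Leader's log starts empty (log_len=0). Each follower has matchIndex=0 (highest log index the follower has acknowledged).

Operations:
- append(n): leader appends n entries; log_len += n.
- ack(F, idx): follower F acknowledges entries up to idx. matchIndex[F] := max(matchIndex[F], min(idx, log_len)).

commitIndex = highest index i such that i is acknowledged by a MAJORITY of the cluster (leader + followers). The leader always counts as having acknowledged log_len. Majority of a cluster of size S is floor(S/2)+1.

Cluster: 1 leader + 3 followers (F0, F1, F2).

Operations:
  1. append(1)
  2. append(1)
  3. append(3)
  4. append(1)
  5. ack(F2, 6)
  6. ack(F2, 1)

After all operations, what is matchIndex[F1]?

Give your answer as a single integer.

Answer: 0

Derivation:
Op 1: append 1 -> log_len=1
Op 2: append 1 -> log_len=2
Op 3: append 3 -> log_len=5
Op 4: append 1 -> log_len=6
Op 5: F2 acks idx 6 -> match: F0=0 F1=0 F2=6; commitIndex=0
Op 6: F2 acks idx 1 -> match: F0=0 F1=0 F2=6; commitIndex=0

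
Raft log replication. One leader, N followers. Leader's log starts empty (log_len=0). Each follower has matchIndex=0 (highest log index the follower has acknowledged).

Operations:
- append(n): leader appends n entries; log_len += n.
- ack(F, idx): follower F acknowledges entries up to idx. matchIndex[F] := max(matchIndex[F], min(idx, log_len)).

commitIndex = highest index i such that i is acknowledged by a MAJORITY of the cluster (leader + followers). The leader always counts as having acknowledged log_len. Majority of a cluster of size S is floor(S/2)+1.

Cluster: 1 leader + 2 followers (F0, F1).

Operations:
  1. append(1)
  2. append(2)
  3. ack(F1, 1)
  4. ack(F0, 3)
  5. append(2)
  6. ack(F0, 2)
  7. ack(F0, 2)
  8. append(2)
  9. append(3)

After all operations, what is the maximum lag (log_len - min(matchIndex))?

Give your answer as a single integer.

Op 1: append 1 -> log_len=1
Op 2: append 2 -> log_len=3
Op 3: F1 acks idx 1 -> match: F0=0 F1=1; commitIndex=1
Op 4: F0 acks idx 3 -> match: F0=3 F1=1; commitIndex=3
Op 5: append 2 -> log_len=5
Op 6: F0 acks idx 2 -> match: F0=3 F1=1; commitIndex=3
Op 7: F0 acks idx 2 -> match: F0=3 F1=1; commitIndex=3
Op 8: append 2 -> log_len=7
Op 9: append 3 -> log_len=10

Answer: 9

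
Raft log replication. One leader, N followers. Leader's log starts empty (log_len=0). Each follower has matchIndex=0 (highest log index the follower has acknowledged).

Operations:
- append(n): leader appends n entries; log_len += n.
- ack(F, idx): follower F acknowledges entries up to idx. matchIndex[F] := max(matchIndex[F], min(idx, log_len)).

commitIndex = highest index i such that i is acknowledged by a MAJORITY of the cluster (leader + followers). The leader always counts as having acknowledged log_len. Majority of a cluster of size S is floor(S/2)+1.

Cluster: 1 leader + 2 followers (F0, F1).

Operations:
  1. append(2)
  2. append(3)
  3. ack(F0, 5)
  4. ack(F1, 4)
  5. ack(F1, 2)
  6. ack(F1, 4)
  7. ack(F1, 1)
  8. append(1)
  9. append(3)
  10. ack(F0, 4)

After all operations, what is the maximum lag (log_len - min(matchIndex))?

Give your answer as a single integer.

Op 1: append 2 -> log_len=2
Op 2: append 3 -> log_len=5
Op 3: F0 acks idx 5 -> match: F0=5 F1=0; commitIndex=5
Op 4: F1 acks idx 4 -> match: F0=5 F1=4; commitIndex=5
Op 5: F1 acks idx 2 -> match: F0=5 F1=4; commitIndex=5
Op 6: F1 acks idx 4 -> match: F0=5 F1=4; commitIndex=5
Op 7: F1 acks idx 1 -> match: F0=5 F1=4; commitIndex=5
Op 8: append 1 -> log_len=6
Op 9: append 3 -> log_len=9
Op 10: F0 acks idx 4 -> match: F0=5 F1=4; commitIndex=5

Answer: 5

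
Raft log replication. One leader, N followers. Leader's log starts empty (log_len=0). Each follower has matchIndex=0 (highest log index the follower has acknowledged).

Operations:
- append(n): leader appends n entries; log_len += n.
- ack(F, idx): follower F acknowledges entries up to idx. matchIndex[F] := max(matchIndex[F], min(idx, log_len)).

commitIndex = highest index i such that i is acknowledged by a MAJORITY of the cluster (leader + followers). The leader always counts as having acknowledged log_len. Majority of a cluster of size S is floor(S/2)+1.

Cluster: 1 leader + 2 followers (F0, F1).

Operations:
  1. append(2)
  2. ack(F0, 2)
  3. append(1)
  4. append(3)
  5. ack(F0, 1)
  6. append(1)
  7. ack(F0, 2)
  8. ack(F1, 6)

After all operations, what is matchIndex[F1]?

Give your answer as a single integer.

Answer: 6

Derivation:
Op 1: append 2 -> log_len=2
Op 2: F0 acks idx 2 -> match: F0=2 F1=0; commitIndex=2
Op 3: append 1 -> log_len=3
Op 4: append 3 -> log_len=6
Op 5: F0 acks idx 1 -> match: F0=2 F1=0; commitIndex=2
Op 6: append 1 -> log_len=7
Op 7: F0 acks idx 2 -> match: F0=2 F1=0; commitIndex=2
Op 8: F1 acks idx 6 -> match: F0=2 F1=6; commitIndex=6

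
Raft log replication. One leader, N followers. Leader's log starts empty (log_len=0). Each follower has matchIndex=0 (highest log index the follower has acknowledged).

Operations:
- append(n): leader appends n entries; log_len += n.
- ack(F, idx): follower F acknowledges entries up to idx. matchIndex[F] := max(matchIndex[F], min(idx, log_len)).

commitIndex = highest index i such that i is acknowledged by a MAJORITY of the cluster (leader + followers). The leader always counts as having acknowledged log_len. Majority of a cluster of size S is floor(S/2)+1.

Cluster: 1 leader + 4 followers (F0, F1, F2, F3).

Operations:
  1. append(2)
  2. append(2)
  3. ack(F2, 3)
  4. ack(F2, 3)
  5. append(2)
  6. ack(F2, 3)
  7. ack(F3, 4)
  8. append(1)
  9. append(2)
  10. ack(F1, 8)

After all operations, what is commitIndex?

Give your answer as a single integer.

Op 1: append 2 -> log_len=2
Op 2: append 2 -> log_len=4
Op 3: F2 acks idx 3 -> match: F0=0 F1=0 F2=3 F3=0; commitIndex=0
Op 4: F2 acks idx 3 -> match: F0=0 F1=0 F2=3 F3=0; commitIndex=0
Op 5: append 2 -> log_len=6
Op 6: F2 acks idx 3 -> match: F0=0 F1=0 F2=3 F3=0; commitIndex=0
Op 7: F3 acks idx 4 -> match: F0=0 F1=0 F2=3 F3=4; commitIndex=3
Op 8: append 1 -> log_len=7
Op 9: append 2 -> log_len=9
Op 10: F1 acks idx 8 -> match: F0=0 F1=8 F2=3 F3=4; commitIndex=4

Answer: 4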